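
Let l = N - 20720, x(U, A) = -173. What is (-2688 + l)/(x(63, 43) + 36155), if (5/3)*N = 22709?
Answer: -48913/179910 ≈ -0.27187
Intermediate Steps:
N = 68127/5 (N = (⅗)*22709 = 68127/5 ≈ 13625.)
l = -35473/5 (l = 68127/5 - 20720 = -35473/5 ≈ -7094.6)
(-2688 + l)/(x(63, 43) + 36155) = (-2688 - 35473/5)/(-173 + 36155) = -48913/5/35982 = -48913/5*1/35982 = -48913/179910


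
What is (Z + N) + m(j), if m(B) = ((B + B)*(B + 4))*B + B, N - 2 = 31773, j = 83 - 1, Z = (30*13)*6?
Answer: 1190725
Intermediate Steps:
Z = 2340 (Z = 390*6 = 2340)
j = 82
N = 31775 (N = 2 + 31773 = 31775)
m(B) = B + 2*B²*(4 + B) (m(B) = ((2*B)*(4 + B))*B + B = (2*B*(4 + B))*B + B = 2*B²*(4 + B) + B = B + 2*B²*(4 + B))
(Z + N) + m(j) = (2340 + 31775) + 82*(1 + 2*82² + 8*82) = 34115 + 82*(1 + 2*6724 + 656) = 34115 + 82*(1 + 13448 + 656) = 34115 + 82*14105 = 34115 + 1156610 = 1190725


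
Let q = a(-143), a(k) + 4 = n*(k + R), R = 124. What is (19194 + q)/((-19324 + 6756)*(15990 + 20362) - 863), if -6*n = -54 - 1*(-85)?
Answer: -115729/2741236794 ≈ -4.2218e-5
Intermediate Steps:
n = -31/6 (n = -(-54 - 1*(-85))/6 = -(-54 + 85)/6 = -⅙*31 = -31/6 ≈ -5.1667)
a(k) = -1934/3 - 31*k/6 (a(k) = -4 - 31*(k + 124)/6 = -4 - 31*(124 + k)/6 = -4 + (-1922/3 - 31*k/6) = -1934/3 - 31*k/6)
q = 565/6 (q = -1934/3 - 31/6*(-143) = -1934/3 + 4433/6 = 565/6 ≈ 94.167)
(19194 + q)/((-19324 + 6756)*(15990 + 20362) - 863) = (19194 + 565/6)/((-19324 + 6756)*(15990 + 20362) - 863) = 115729/(6*(-12568*36352 - 863)) = 115729/(6*(-456871936 - 863)) = (115729/6)/(-456872799) = (115729/6)*(-1/456872799) = -115729/2741236794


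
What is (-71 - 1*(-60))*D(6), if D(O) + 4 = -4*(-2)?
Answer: -44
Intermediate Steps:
D(O) = 4 (D(O) = -4 - 4*(-2) = -4 + 8 = 4)
(-71 - 1*(-60))*D(6) = (-71 - 1*(-60))*4 = (-71 + 60)*4 = -11*4 = -44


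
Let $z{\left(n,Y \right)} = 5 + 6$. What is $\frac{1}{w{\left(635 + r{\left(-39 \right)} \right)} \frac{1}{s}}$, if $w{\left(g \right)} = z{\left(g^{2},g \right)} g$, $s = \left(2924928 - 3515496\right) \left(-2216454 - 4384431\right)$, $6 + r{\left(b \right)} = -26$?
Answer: $\frac{39376479320}{67} \approx 5.8771 \cdot 10^{8}$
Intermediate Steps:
$r{\left(b \right)} = -32$ ($r{\left(b \right)} = -6 - 26 = -32$)
$z{\left(n,Y \right)} = 11$
$s = 3898271452680$ ($s = \left(-590568\right) \left(-6600885\right) = 3898271452680$)
$w{\left(g \right)} = 11 g$
$\frac{1}{w{\left(635 + r{\left(-39 \right)} \right)} \frac{1}{s}} = \frac{1}{11 \left(635 - 32\right) \frac{1}{3898271452680}} = \frac{1}{11 \cdot 603 \cdot \frac{1}{3898271452680}} = \frac{1}{6633 \cdot \frac{1}{3898271452680}} = \frac{1}{\frac{67}{39376479320}} = \frac{39376479320}{67}$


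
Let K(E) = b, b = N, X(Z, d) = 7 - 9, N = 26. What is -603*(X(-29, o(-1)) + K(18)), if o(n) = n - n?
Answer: -14472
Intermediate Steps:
o(n) = 0
X(Z, d) = -2
b = 26
K(E) = 26
-603*(X(-29, o(-1)) + K(18)) = -603*(-2 + 26) = -603*24 = -14472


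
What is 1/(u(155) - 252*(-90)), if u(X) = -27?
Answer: 1/22653 ≈ 4.4144e-5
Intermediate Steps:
1/(u(155) - 252*(-90)) = 1/(-27 - 252*(-90)) = 1/(-27 + 22680) = 1/22653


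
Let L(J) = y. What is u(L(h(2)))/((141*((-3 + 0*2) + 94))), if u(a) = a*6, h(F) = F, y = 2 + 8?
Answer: 20/4277 ≈ 0.0046762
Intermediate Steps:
y = 10
L(J) = 10
u(a) = 6*a
u(L(h(2)))/((141*((-3 + 0*2) + 94))) = (6*10)/((141*((-3 + 0*2) + 94))) = 60/((141*((-3 + 0) + 94))) = 60/((141*(-3 + 94))) = 60/((141*91)) = 60/12831 = 60*(1/12831) = 20/4277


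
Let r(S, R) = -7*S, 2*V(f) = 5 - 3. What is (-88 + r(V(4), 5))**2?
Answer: 9025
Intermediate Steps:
V(f) = 1 (V(f) = (5 - 3)/2 = (1/2)*2 = 1)
(-88 + r(V(4), 5))**2 = (-88 - 7*1)**2 = (-88 - 7)**2 = (-95)**2 = 9025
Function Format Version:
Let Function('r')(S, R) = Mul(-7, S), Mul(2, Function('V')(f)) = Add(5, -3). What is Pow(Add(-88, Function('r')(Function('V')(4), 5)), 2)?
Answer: 9025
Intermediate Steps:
Function('V')(f) = 1 (Function('V')(f) = Mul(Rational(1, 2), Add(5, -3)) = Mul(Rational(1, 2), 2) = 1)
Pow(Add(-88, Function('r')(Function('V')(4), 5)), 2) = Pow(Add(-88, Mul(-7, 1)), 2) = Pow(Add(-88, -7), 2) = Pow(-95, 2) = 9025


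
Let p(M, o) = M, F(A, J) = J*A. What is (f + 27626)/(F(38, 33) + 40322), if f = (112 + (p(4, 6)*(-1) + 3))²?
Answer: 39947/41576 ≈ 0.96082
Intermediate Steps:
F(A, J) = A*J
f = 12321 (f = (112 + (4*(-1) + 3))² = (112 + (-4 + 3))² = (112 - 1)² = 111² = 12321)
(f + 27626)/(F(38, 33) + 40322) = (12321 + 27626)/(38*33 + 40322) = 39947/(1254 + 40322) = 39947/41576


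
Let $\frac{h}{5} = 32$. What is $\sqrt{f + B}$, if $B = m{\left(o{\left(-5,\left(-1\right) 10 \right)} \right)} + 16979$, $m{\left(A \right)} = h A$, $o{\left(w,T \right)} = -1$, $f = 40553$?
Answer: $2 \sqrt{14343} \approx 239.52$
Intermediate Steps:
$h = 160$ ($h = 5 \cdot 32 = 160$)
$m{\left(A \right)} = 160 A$
$B = 16819$ ($B = 160 \left(-1\right) + 16979 = -160 + 16979 = 16819$)
$\sqrt{f + B} = \sqrt{40553 + 16819} = \sqrt{57372} = 2 \sqrt{14343}$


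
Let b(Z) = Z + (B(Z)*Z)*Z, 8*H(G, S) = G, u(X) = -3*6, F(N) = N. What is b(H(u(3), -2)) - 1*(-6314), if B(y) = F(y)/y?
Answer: 101069/16 ≈ 6316.8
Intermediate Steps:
B(y) = 1 (B(y) = y/y = 1)
u(X) = -18
H(G, S) = G/8
b(Z) = Z + Z**2 (b(Z) = Z + (1*Z)*Z = Z + Z*Z = Z + Z**2)
b(H(u(3), -2)) - 1*(-6314) = ((1/8)*(-18))*(1 + (1/8)*(-18)) - 1*(-6314) = -9*(1 - 9/4)/4 + 6314 = -9/4*(-5/4) + 6314 = 45/16 + 6314 = 101069/16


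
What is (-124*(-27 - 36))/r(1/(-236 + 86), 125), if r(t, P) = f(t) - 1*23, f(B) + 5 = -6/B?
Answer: 1953/218 ≈ 8.9587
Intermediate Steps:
f(B) = -5 - 6/B
r(t, P) = -28 - 6/t (r(t, P) = (-5 - 6/t) - 1*23 = (-5 - 6/t) - 23 = -28 - 6/t)
(-124*(-27 - 36))/r(1/(-236 + 86), 125) = (-124*(-27 - 36))/(-28 - 6/(1/(-236 + 86))) = (-124*(-63))/(-28 - 6/(1/(-150))) = 7812/(-28 - 6/(-1/150)) = 7812/(-28 - 6*(-150)) = 7812/(-28 + 900) = 7812/872 = 7812*(1/872) = 1953/218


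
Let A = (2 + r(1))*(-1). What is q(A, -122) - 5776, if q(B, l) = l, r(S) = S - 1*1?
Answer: -5898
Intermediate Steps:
r(S) = -1 + S (r(S) = S - 1 = -1 + S)
A = -2 (A = (2 + (-1 + 1))*(-1) = (2 + 0)*(-1) = 2*(-1) = -2)
q(A, -122) - 5776 = -122 - 5776 = -5898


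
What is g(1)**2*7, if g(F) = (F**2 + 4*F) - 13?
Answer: 448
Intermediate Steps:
g(F) = -13 + F**2 + 4*F
g(1)**2*7 = (-13 + 1**2 + 4*1)**2*7 = (-13 + 1 + 4)**2*7 = (-8)**2*7 = 64*7 = 448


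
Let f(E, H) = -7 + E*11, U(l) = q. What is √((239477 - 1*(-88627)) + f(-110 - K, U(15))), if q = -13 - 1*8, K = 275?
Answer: √323862 ≈ 569.09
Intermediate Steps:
q = -21 (q = -13 - 8 = -21)
U(l) = -21
f(E, H) = -7 + 11*E
√((239477 - 1*(-88627)) + f(-110 - K, U(15))) = √((239477 - 1*(-88627)) + (-7 + 11*(-110 - 1*275))) = √((239477 + 88627) + (-7 + 11*(-110 - 275))) = √(328104 + (-7 + 11*(-385))) = √(328104 + (-7 - 4235)) = √(328104 - 4242) = √323862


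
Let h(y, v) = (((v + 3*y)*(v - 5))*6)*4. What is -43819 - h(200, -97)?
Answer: 1187525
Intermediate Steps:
h(y, v) = 24*(-5 + v)*(v + 3*y) (h(y, v) = (((v + 3*y)*(-5 + v))*6)*4 = (((-5 + v)*(v + 3*y))*6)*4 = (6*(-5 + v)*(v + 3*y))*4 = 24*(-5 + v)*(v + 3*y))
-43819 - h(200, -97) = -43819 - (-360*200 - 120*(-97) + 24*(-97)² + 72*(-97)*200) = -43819 - (-72000 + 11640 + 24*9409 - 1396800) = -43819 - (-72000 + 11640 + 225816 - 1396800) = -43819 - 1*(-1231344) = -43819 + 1231344 = 1187525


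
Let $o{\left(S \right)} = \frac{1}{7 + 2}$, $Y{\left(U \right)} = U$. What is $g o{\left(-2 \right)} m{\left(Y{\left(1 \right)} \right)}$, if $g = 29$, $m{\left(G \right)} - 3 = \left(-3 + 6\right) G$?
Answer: $\frac{58}{3} \approx 19.333$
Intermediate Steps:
$o{\left(S \right)} = \frac{1}{9}$
$m{\left(G \right)} = 3 + 3 G$ ($m{\left(G \right)} = 3 + \left(-3 + 6\right) G = 3 + 3 G$)
$g o{\left(-2 \right)} m{\left(Y{\left(1 \right)} \right)} = 29 \cdot \frac{1}{9} \left(3 + 3 \cdot 1\right) = \frac{29 \left(3 + 3\right)}{9} = \frac{29}{9} \cdot 6 = \frac{58}{3}$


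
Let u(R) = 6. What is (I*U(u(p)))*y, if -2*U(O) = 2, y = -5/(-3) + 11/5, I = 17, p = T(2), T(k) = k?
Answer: -986/15 ≈ -65.733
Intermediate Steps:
p = 2
y = 58/15 (y = -5*(-1/3) + 11*(1/5) = 5/3 + 11/5 = 58/15 ≈ 3.8667)
U(O) = -1 (U(O) = -1/2*2 = -1)
(I*U(u(p)))*y = (17*(-1))*(58/15) = -17*58/15 = -986/15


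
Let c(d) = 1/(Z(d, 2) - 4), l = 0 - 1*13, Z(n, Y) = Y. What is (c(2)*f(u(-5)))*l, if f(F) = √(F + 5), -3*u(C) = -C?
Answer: 13*√30/6 ≈ 11.867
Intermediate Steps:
u(C) = C/3 (u(C) = -(-1)*C/3 = C/3)
f(F) = √(5 + F)
l = -13 (l = 0 - 13 = -13)
c(d) = -½ (c(d) = 1/(2 - 4) = 1/(-2) = -½)
(c(2)*f(u(-5)))*l = -√(5 + (⅓)*(-5))/2*(-13) = -√(5 - 5/3)/2*(-13) = -√30/6*(-13) = 13*√30/6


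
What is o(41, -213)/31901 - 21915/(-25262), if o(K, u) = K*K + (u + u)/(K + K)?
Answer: 30399228511/33041205542 ≈ 0.92004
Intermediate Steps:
o(K, u) = K² + u/K (o(K, u) = K² + (2*u)/((2*K)) = K² + (2*u)*(1/(2*K)) = K² + u/K)
o(41, -213)/31901 - 21915/(-25262) = ((-213 + 41³)/41)/31901 - 21915/(-25262) = ((-213 + 68921)/41)*(1/31901) - 21915*(-1/25262) = ((1/41)*68708)*(1/31901) + 21915/25262 = (68708/41)*(1/31901) + 21915/25262 = 68708/1307941 + 21915/25262 = 30399228511/33041205542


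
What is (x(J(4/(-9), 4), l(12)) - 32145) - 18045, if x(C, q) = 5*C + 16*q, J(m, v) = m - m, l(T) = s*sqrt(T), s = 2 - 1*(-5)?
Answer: -50190 + 224*sqrt(3) ≈ -49802.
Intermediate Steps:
s = 7 (s = 2 + 5 = 7)
l(T) = 7*sqrt(T)
J(m, v) = 0
(x(J(4/(-9), 4), l(12)) - 32145) - 18045 = ((5*0 + 16*(7*sqrt(12))) - 32145) - 18045 = ((0 + 16*(7*(2*sqrt(3)))) - 32145) - 18045 = ((0 + 16*(14*sqrt(3))) - 32145) - 18045 = ((0 + 224*sqrt(3)) - 32145) - 18045 = (224*sqrt(3) - 32145) - 18045 = (-32145 + 224*sqrt(3)) - 18045 = -50190 + 224*sqrt(3)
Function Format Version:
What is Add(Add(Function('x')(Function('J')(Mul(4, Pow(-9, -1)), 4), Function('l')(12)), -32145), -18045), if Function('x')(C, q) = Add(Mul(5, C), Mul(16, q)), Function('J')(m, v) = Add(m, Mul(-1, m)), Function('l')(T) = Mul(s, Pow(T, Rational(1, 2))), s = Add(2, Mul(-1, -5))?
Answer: Add(-50190, Mul(224, Pow(3, Rational(1, 2)))) ≈ -49802.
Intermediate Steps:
s = 7 (s = Add(2, 5) = 7)
Function('l')(T) = Mul(7, Pow(T, Rational(1, 2)))
Function('J')(m, v) = 0
Add(Add(Function('x')(Function('J')(Mul(4, Pow(-9, -1)), 4), Function('l')(12)), -32145), -18045) = Add(Add(Add(Mul(5, 0), Mul(16, Mul(7, Pow(12, Rational(1, 2))))), -32145), -18045) = Add(Add(Add(0, Mul(16, Mul(7, Mul(2, Pow(3, Rational(1, 2)))))), -32145), -18045) = Add(Add(Add(0, Mul(16, Mul(14, Pow(3, Rational(1, 2))))), -32145), -18045) = Add(Add(Add(0, Mul(224, Pow(3, Rational(1, 2)))), -32145), -18045) = Add(Add(Mul(224, Pow(3, Rational(1, 2))), -32145), -18045) = Add(Add(-32145, Mul(224, Pow(3, Rational(1, 2)))), -18045) = Add(-50190, Mul(224, Pow(3, Rational(1, 2))))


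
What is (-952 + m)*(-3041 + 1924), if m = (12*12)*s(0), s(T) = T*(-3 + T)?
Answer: 1063384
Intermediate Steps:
m = 0 (m = (12*12)*(0*(-3 + 0)) = 144*(0*(-3)) = 144*0 = 0)
(-952 + m)*(-3041 + 1924) = (-952 + 0)*(-3041 + 1924) = -952*(-1117) = 1063384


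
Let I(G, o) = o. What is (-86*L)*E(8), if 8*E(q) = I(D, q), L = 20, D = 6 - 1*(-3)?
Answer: -1720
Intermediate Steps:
D = 9 (D = 6 + 3 = 9)
E(q) = q/8
(-86*L)*E(8) = (-86*20)*((⅛)*8) = -1720*1 = -1720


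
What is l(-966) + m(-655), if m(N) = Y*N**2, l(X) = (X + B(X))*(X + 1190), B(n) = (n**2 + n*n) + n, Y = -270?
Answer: 301784370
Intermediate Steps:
B(n) = n + 2*n**2 (B(n) = (n**2 + n**2) + n = 2*n**2 + n = n + 2*n**2)
l(X) = (1190 + X)*(X + X*(1 + 2*X)) (l(X) = (X + X*(1 + 2*X))*(X + 1190) = (X + X*(1 + 2*X))*(1190 + X) = (1190 + X)*(X + X*(1 + 2*X)))
m(N) = -270*N**2
l(-966) + m(-655) = 2*(-966)*(1190 + (-966)**2 + 1191*(-966)) - 270*(-655)**2 = 2*(-966)*(1190 + 933156 - 1150506) - 270*429025 = 2*(-966)*(-216160) - 115836750 = 417621120 - 115836750 = 301784370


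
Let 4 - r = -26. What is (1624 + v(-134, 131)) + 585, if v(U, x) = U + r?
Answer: 2105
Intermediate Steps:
r = 30 (r = 4 - 1*(-26) = 4 + 26 = 30)
v(U, x) = 30 + U (v(U, x) = U + 30 = 30 + U)
(1624 + v(-134, 131)) + 585 = (1624 + (30 - 134)) + 585 = (1624 - 104) + 585 = 1520 + 585 = 2105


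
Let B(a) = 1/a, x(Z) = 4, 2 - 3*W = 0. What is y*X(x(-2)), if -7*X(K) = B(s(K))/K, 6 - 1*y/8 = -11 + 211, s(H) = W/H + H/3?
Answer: 776/21 ≈ 36.952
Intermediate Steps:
W = 2/3 (W = 2/3 - 1/3*0 = 2/3 + 0 = 2/3 ≈ 0.66667)
s(H) = H/3 + 2/(3*H) (s(H) = 2/(3*H) + H/3 = H/3 + 2/(3*H))
y = -1552 (y = 48 - 8*(-11 + 211) = 48 - 8*200 = 48 - 1600 = -1552)
X(K) = -3/(7*(2 + K**2)) (X(K) = -1/(7*((2 + K**2)/(3*K))*K) = -3*K/(2 + K**2)/(7*K) = -3/(7*(2 + K**2)))
y*X(x(-2)) = -(-4656)/(14 + 7*4**2) = -(-4656)/(14 + 7*16) = -(-4656)/(14 + 112) = -(-4656)/126 = -1552*(-1/42) = 776/21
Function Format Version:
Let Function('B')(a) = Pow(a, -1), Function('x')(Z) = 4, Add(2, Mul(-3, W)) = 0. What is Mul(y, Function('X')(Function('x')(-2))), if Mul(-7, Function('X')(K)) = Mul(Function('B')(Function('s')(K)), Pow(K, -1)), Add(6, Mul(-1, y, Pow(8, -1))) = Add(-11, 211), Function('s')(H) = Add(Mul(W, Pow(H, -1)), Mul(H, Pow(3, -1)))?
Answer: Rational(776, 21) ≈ 36.952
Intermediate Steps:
W = Rational(2, 3) (W = Add(Rational(2, 3), Mul(Rational(-1, 3), 0)) = Add(Rational(2, 3), 0) = Rational(2, 3) ≈ 0.66667)
Function('s')(H) = Add(Mul(Rational(1, 3), H), Mul(Rational(2, 3), Pow(H, -1))) (Function('s')(H) = Add(Mul(Rational(2, 3), Pow(H, -1)), Mul(H, Pow(3, -1))) = Add(Mul(Rational(2, 3), Pow(H, -1)), Mul(H, Rational(1, 3))) = Add(Mul(Rational(2, 3), Pow(H, -1)), Mul(Rational(1, 3), H)) = Add(Mul(Rational(1, 3), H), Mul(Rational(2, 3), Pow(H, -1))))
y = -1552 (y = Add(48, Mul(-8, Add(-11, 211))) = Add(48, Mul(-8, 200)) = Add(48, -1600) = -1552)
Function('X')(K) = Mul(Rational(-3, 7), Pow(Add(2, Pow(K, 2)), -1)) (Function('X')(K) = Mul(Rational(-1, 7), Mul(Pow(Mul(Rational(1, 3), Pow(K, -1), Add(2, Pow(K, 2))), -1), Pow(K, -1))) = Mul(Rational(-1, 7), Mul(Mul(3, K, Pow(Add(2, Pow(K, 2)), -1)), Pow(K, -1))) = Mul(Rational(-1, 7), Mul(3, Pow(Add(2, Pow(K, 2)), -1))) = Mul(Rational(-3, 7), Pow(Add(2, Pow(K, 2)), -1)))
Mul(y, Function('X')(Function('x')(-2))) = Mul(-1552, Mul(-3, Pow(Add(14, Mul(7, Pow(4, 2))), -1))) = Mul(-1552, Mul(-3, Pow(Add(14, Mul(7, 16)), -1))) = Mul(-1552, Mul(-3, Pow(Add(14, 112), -1))) = Mul(-1552, Mul(-3, Pow(126, -1))) = Mul(-1552, Mul(-3, Rational(1, 126))) = Mul(-1552, Rational(-1, 42)) = Rational(776, 21)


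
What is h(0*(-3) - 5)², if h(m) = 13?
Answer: 169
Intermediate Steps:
h(0*(-3) - 5)² = 13² = 169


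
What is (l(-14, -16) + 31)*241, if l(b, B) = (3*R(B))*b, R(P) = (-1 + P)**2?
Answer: -2917787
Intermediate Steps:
l(b, B) = 3*b*(-1 + B)**2 (l(b, B) = (3*(-1 + B)**2)*b = 3*b*(-1 + B)**2)
(l(-14, -16) + 31)*241 = (3*(-14)*(-1 - 16)**2 + 31)*241 = (3*(-14)*(-17)**2 + 31)*241 = (3*(-14)*289 + 31)*241 = (-12138 + 31)*241 = -12107*241 = -2917787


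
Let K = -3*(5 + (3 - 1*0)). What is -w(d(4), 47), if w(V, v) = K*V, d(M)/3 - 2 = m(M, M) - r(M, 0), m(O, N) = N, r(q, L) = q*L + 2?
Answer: 288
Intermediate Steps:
K = -24 (K = -3*(5 + (3 + 0)) = -3*(5 + 3) = -3*8 = -24)
r(q, L) = 2 + L*q (r(q, L) = L*q + 2 = 2 + L*q)
d(M) = 3*M (d(M) = 6 + 3*(M - (2 + 0*M)) = 6 + 3*(M - (2 + 0)) = 6 + 3*(M - 1*2) = 6 + 3*(M - 2) = 6 + 3*(-2 + M) = 6 + (-6 + 3*M) = 3*M)
w(V, v) = -24*V
-w(d(4), 47) = -(-24)*3*4 = -(-24)*12 = -1*(-288) = 288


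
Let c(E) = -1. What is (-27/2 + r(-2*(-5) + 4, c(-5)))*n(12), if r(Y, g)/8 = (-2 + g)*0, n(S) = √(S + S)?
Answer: -27*√6 ≈ -66.136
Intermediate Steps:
n(S) = √2*√S (n(S) = √(2*S) = √2*√S)
r(Y, g) = 0 (r(Y, g) = 8*((-2 + g)*0) = 8*0 = 0)
(-27/2 + r(-2*(-5) + 4, c(-5)))*n(12) = (-27/2 + 0)*(√2*√12) = (-27*½ + 0)*(√2*(2*√3)) = (-27/2 + 0)*(2*√6) = -27*√6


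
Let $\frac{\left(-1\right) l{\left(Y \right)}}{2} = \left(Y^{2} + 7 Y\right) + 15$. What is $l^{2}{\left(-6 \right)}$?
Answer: $324$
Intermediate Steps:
$l{\left(Y \right)} = -30 - 14 Y - 2 Y^{2}$ ($l{\left(Y \right)} = - 2 \left(\left(Y^{2} + 7 Y\right) + 15\right) = - 2 \left(15 + Y^{2} + 7 Y\right) = -30 - 14 Y - 2 Y^{2}$)
$l^{2}{\left(-6 \right)} = \left(-30 - -84 - 2 \left(-6\right)^{2}\right)^{2} = \left(-30 + 84 - 72\right)^{2} = \left(-18\right)^{2} = 324$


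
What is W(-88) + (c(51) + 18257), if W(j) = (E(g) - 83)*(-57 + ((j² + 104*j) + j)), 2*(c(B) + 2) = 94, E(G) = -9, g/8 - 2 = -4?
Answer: 161178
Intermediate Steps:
g = -16 (g = 16 + 8*(-4) = 16 - 32 = -16)
c(B) = 45 (c(B) = -2 + (½)*94 = -2 + 47 = 45)
W(j) = 5244 - 9660*j - 92*j² (W(j) = (-9 - 83)*(-57 + ((j² + 104*j) + j)) = -92*(-57 + (j² + 105*j)) = -92*(-57 + j² + 105*j) = 5244 - 9660*j - 92*j²)
W(-88) + (c(51) + 18257) = (5244 - 9660*(-88) - 92*(-88)²) + (45 + 18257) = (5244 + 850080 - 92*7744) + 18302 = (5244 + 850080 - 712448) + 18302 = 142876 + 18302 = 161178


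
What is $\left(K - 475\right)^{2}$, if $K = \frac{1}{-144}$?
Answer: $\frac{4678696801}{20736} \approx 2.2563 \cdot 10^{5}$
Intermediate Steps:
$K = - \frac{1}{144} \approx -0.0069444$
$\left(K - 475\right)^{2} = \left(- \frac{1}{144} - 475\right)^{2} = \left(- \frac{68401}{144}\right)^{2} = \frac{4678696801}{20736}$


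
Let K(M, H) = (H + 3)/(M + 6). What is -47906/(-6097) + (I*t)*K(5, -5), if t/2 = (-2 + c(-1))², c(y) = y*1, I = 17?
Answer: -3204398/67067 ≈ -47.779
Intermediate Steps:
K(M, H) = (3 + H)/(6 + M)
c(y) = y
t = 18 (t = 2*(-2 - 1)² = 2*(-3)² = 2*9 = 18)
-47906/(-6097) + (I*t)*K(5, -5) = -47906/(-6097) + (17*18)*((3 - 5)/(6 + 5)) = -47906*(-1/6097) + 306*(-2/11) = 47906/6097 + 306*((1/11)*(-2)) = 47906/6097 + 306*(-2/11) = 47906/6097 - 612/11 = -3204398/67067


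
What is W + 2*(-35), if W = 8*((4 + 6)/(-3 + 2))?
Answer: -150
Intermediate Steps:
W = -80 (W = 8*(10/(-1)) = 8*(10*(-1)) = 8*(-10) = -80)
W + 2*(-35) = -80 + 2*(-35) = -80 - 70 = -150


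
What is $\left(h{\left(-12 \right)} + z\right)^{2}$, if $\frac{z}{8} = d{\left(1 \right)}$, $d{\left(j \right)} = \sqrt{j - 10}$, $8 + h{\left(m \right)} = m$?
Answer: $-176 - 960 i \approx -176.0 - 960.0 i$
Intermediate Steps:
$h{\left(m \right)} = -8 + m$
$d{\left(j \right)} = \sqrt{-10 + j}$
$z = 24 i$ ($z = 8 \sqrt{-10 + 1} = 8 \sqrt{-9} = 8 \cdot 3 i = 24 i \approx 24.0 i$)
$\left(h{\left(-12 \right)} + z\right)^{2} = \left(\left(-8 - 12\right) + 24 i\right)^{2} = \left(-20 + 24 i\right)^{2}$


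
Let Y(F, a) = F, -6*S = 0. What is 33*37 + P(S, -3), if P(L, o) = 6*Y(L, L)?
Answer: 1221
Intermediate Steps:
S = 0 (S = -1/6*0 = 0)
P(L, o) = 6*L
33*37 + P(S, -3) = 33*37 + 6*0 = 1221 + 0 = 1221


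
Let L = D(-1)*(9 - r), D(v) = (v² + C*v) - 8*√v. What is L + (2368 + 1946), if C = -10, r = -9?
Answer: 4512 - 144*I ≈ 4512.0 - 144.0*I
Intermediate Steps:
D(v) = v² - 10*v - 8*√v (D(v) = (v² - 10*v) - 8*√v = v² - 10*v - 8*√v)
L = 198 - 144*I (L = ((-1)² - 10*(-1) - 8*I)*(9 - 1*(-9)) = (1 + 10 - 8*I)*(9 + 9) = (11 - 8*I)*18 = 198 - 144*I ≈ 198.0 - 144.0*I)
L + (2368 + 1946) = (198 - 144*I) + (2368 + 1946) = (198 - 144*I) + 4314 = 4512 - 144*I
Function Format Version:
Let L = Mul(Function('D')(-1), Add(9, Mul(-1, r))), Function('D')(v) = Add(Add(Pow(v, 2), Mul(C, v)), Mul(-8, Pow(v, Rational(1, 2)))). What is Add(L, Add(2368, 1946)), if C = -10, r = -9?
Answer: Add(4512, Mul(-144, I)) ≈ Add(4512.0, Mul(-144.00, I))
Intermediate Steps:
Function('D')(v) = Add(Pow(v, 2), Mul(-10, v), Mul(-8, Pow(v, Rational(1, 2)))) (Function('D')(v) = Add(Add(Pow(v, 2), Mul(-10, v)), Mul(-8, Pow(v, Rational(1, 2)))) = Add(Pow(v, 2), Mul(-10, v), Mul(-8, Pow(v, Rational(1, 2)))))
L = Add(198, Mul(-144, I)) (L = Mul(Add(Pow(-1, 2), Mul(-10, -1), Mul(-8, Pow(-1, Rational(1, 2)))), Add(9, Mul(-1, -9))) = Mul(Add(1, 10, Mul(-8, I)), Add(9, 9)) = Mul(Add(11, Mul(-8, I)), 18) = Add(198, Mul(-144, I)) ≈ Add(198.00, Mul(-144.00, I)))
Add(L, Add(2368, 1946)) = Add(Add(198, Mul(-144, I)), Add(2368, 1946)) = Add(Add(198, Mul(-144, I)), 4314) = Add(4512, Mul(-144, I))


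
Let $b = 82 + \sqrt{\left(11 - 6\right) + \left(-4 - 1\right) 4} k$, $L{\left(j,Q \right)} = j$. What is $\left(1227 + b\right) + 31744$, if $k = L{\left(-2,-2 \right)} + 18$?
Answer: $33053 + 16 i \sqrt{15} \approx 33053.0 + 61.968 i$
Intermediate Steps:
$k = 16$ ($k = -2 + 18 = 16$)
$b = 82 + 16 i \sqrt{15}$ ($b = 82 + \sqrt{\left(11 - 6\right) + \left(-4 - 1\right) 4} \cdot 16 = 82 + \sqrt{\left(11 - 6\right) - 20} \cdot 16 = 82 + \sqrt{5 - 20} \cdot 16 = 82 + \sqrt{-15} \cdot 16 = 82 + i \sqrt{15} \cdot 16 = 82 + 16 i \sqrt{15} \approx 82.0 + 61.968 i$)
$\left(1227 + b\right) + 31744 = \left(1227 + \left(82 + 16 i \sqrt{15}\right)\right) + 31744 = \left(1309 + 16 i \sqrt{15}\right) + 31744 = 33053 + 16 i \sqrt{15}$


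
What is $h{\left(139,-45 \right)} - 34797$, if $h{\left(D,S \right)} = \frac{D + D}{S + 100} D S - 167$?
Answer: $- \frac{732382}{11} \approx -66580.0$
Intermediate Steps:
$h{\left(D,S \right)} = -167 + \frac{2 S D^{2}}{100 + S}$ ($h{\left(D,S \right)} = \frac{2 D}{100 + S} D S - 167 = \frac{2 D^{2}}{100 + S} S - 167 = \frac{2 S D^{2}}{100 + S} - 167 = -167 + \frac{2 S D^{2}}{100 + S}$)
$h{\left(139,-45 \right)} - 34797 = \frac{-16700 - -7515 + 2 \left(-45\right) 139^{2}}{100 - 45} - 34797 = \frac{-16700 + 7515 + 2 \left(-45\right) 19321}{55} - 34797 = \frac{-16700 + 7515 - 1738890}{55} - 34797 = \frac{1}{55} \left(-1748075\right) - 34797 = - \frac{349615}{11} - 34797 = - \frac{732382}{11}$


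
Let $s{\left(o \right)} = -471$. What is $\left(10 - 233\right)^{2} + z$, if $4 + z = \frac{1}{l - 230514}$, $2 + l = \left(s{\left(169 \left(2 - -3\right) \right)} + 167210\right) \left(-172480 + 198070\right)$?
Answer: $\frac{212157704064151}{4266620494} \approx 49725.0$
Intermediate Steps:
$l = 4266851008$ ($l = -2 + \left(-471 + 167210\right) \left(-172480 + 198070\right) = -2 + 166739 \cdot 25590 = -2 + 4266851010 = 4266851008$)
$z = - \frac{17066481975}{4266620494}$ ($z = -4 + \frac{1}{4266851008 - 230514} = -4 + \frac{1}{4266620494} = - \frac{17066481975}{4266620494} \approx -4.0$)
$\left(10 - 233\right)^{2} + z = \left(10 - 233\right)^{2} - \frac{17066481975}{4266620494} = \left(-223\right)^{2} - \frac{17066481975}{4266620494} = 49729 - \frac{17066481975}{4266620494} = \frac{212157704064151}{4266620494}$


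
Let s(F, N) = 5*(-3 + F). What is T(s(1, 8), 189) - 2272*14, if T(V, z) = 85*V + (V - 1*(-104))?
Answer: -32564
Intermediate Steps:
s(F, N) = -15 + 5*F
T(V, z) = 104 + 86*V (T(V, z) = 85*V + (V + 104) = 85*V + (104 + V) = 104 + 86*V)
T(s(1, 8), 189) - 2272*14 = (104 + 86*(-15 + 5*1)) - 2272*14 = (104 + 86*(-15 + 5)) - 1*31808 = (104 + 86*(-10)) - 31808 = (104 - 860) - 31808 = -756 - 31808 = -32564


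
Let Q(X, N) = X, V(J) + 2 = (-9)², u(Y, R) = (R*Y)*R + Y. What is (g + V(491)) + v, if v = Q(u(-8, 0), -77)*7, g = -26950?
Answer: -26927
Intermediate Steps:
u(Y, R) = Y + Y*R² (u(Y, R) = Y*R² + Y = Y + Y*R²)
V(J) = 79 (V(J) = -2 + (-9)² = -2 + 81 = 79)
v = -56 (v = -8*(1 + 0²)*7 = -8*(1 + 0)*7 = -8*1*7 = -8*7 = -56)
(g + V(491)) + v = (-26950 + 79) - 56 = -26871 - 56 = -26927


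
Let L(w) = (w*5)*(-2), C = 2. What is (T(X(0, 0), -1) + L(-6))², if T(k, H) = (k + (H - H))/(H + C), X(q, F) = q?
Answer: 3600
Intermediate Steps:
L(w) = -10*w (L(w) = (5*w)*(-2) = -10*w)
T(k, H) = k/(2 + H) (T(k, H) = (k + (H - H))/(H + 2) = (k + 0)/(2 + H) = k/(2 + H))
(T(X(0, 0), -1) + L(-6))² = (0/(2 - 1) - 10*(-6))² = (0/1 + 60)² = (0*1 + 60)² = (0 + 60)² = 60² = 3600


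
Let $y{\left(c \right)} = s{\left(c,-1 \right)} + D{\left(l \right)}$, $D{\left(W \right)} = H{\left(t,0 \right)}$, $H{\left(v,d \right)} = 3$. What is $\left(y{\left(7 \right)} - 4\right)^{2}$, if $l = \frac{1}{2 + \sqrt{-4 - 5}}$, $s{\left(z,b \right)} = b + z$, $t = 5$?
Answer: $25$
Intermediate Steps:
$l = \frac{2 - 3 i}{13}$ ($l = \frac{1}{2 + \sqrt{-9}} = \frac{1}{2 + 3 i} = \frac{2 - 3 i}{13} \approx 0.15385 - 0.23077 i$)
$D{\left(W \right)} = 3$
$y{\left(c \right)} = 2 + c$ ($y{\left(c \right)} = \left(-1 + c\right) + 3 = 2 + c$)
$\left(y{\left(7 \right)} - 4\right)^{2} = \left(\left(2 + 7\right) - 4\right)^{2} = \left(9 - 4\right)^{2} = 5^{2} = 25$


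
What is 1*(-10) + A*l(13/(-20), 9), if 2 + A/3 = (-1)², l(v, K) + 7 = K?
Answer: -16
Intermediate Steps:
l(v, K) = -7 + K
A = -3 (A = -6 + 3*(-1)² = -6 + 3*1 = -6 + 3 = -3)
1*(-10) + A*l(13/(-20), 9) = 1*(-10) - 3*(-7 + 9) = -10 - 3*2 = -10 - 6 = -16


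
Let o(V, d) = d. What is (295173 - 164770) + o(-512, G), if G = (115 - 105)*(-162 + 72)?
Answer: 129503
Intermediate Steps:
G = -900 (G = 10*(-90) = -900)
(295173 - 164770) + o(-512, G) = (295173 - 164770) - 900 = 130403 - 900 = 129503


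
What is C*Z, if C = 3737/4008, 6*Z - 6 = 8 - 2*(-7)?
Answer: 26159/6012 ≈ 4.3511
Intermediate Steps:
Z = 14/3 (Z = 1 + (8 - 2*(-7))/6 = 1 + (8 + 14)/6 = 1 + (⅙)*22 = 1 + 11/3 = 14/3 ≈ 4.6667)
C = 3737/4008 (C = 3737*(1/4008) = 3737/4008 ≈ 0.93239)
C*Z = (3737/4008)*(14/3) = 26159/6012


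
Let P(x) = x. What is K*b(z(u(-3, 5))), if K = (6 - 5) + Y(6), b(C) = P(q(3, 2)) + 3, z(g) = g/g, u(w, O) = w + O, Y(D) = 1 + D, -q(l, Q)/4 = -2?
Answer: 88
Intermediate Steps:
q(l, Q) = 8 (q(l, Q) = -4*(-2) = 8)
u(w, O) = O + w
z(g) = 1
b(C) = 11 (b(C) = 8 + 3 = 11)
K = 8 (K = (6 - 5) + (1 + 6) = 1 + 7 = 8)
K*b(z(u(-3, 5))) = 8*11 = 88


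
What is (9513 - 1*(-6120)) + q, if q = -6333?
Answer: 9300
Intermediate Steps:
(9513 - 1*(-6120)) + q = (9513 - 1*(-6120)) - 6333 = (9513 + 6120) - 6333 = 15633 - 6333 = 9300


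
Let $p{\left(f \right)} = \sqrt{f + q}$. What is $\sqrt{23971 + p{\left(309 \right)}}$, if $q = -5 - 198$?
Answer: $\sqrt{23971 + \sqrt{106}} \approx 154.86$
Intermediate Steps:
$q = -203$ ($q = -5 - 198 = -203$)
$p{\left(f \right)} = \sqrt{-203 + f}$ ($p{\left(f \right)} = \sqrt{f - 203} = \sqrt{-203 + f}$)
$\sqrt{23971 + p{\left(309 \right)}} = \sqrt{23971 + \sqrt{-203 + 309}} = \sqrt{23971 + \sqrt{106}}$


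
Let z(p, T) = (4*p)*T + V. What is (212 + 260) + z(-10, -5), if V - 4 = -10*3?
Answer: 646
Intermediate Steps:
V = -26 (V = 4 - 10*3 = 4 - 30 = -26)
z(p, T) = -26 + 4*T*p (z(p, T) = (4*p)*T - 26 = 4*T*p - 26 = -26 + 4*T*p)
(212 + 260) + z(-10, -5) = (212 + 260) + (-26 + 4*(-5)*(-10)) = 472 + (-26 + 200) = 472 + 174 = 646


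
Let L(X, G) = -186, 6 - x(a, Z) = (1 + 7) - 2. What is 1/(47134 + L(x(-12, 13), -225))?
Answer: 1/46948 ≈ 2.1300e-5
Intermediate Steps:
x(a, Z) = 0 (x(a, Z) = 6 - ((1 + 7) - 2) = 6 - (8 - 2) = 6 - 1*6 = 6 - 6 = 0)
1/(47134 + L(x(-12, 13), -225)) = 1/(47134 - 186) = 1/46948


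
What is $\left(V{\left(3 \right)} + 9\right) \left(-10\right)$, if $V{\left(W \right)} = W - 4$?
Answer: $-80$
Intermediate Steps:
$V{\left(W \right)} = -4 + W$
$\left(V{\left(3 \right)} + 9\right) \left(-10\right) = \left(\left(-4 + 3\right) + 9\right) \left(-10\right) = \left(-1 + 9\right) \left(-10\right) = 8 \left(-10\right) = -80$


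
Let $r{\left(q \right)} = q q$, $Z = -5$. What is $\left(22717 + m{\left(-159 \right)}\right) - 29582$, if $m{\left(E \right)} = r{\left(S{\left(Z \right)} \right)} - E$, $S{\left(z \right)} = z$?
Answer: $-6681$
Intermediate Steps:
$r{\left(q \right)} = q^{2}$
$m{\left(E \right)} = 25 - E$ ($m{\left(E \right)} = \left(-5\right)^{2} - E = 25 - E$)
$\left(22717 + m{\left(-159 \right)}\right) - 29582 = \left(22717 + \left(25 - -159\right)\right) - 29582 = \left(22717 + \left(25 + 159\right)\right) - 29582 = \left(22717 + 184\right) - 29582 = 22901 - 29582 = -6681$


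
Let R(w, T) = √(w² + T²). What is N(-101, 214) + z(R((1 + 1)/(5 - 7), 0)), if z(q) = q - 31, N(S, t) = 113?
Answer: 83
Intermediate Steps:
R(w, T) = √(T² + w²)
z(q) = -31 + q
N(-101, 214) + z(R((1 + 1)/(5 - 7), 0)) = 113 + (-31 + √(0² + ((1 + 1)/(5 - 7))²)) = 113 + (-31 + √(0 + (2/(-2))²)) = 113 + (-31 + √(0 + (2*(-½))²)) = 113 + (-31 + √(0 + (-1)²)) = 113 + (-31 + √(0 + 1)) = 113 + (-31 + √1) = 113 + (-31 + 1) = 113 - 30 = 83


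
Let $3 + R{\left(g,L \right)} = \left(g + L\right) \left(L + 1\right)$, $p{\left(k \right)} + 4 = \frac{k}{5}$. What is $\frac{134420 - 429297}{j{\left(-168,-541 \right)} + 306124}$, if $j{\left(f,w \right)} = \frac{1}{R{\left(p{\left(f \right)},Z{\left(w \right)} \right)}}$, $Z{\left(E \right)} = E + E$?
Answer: $- \frac{1784425459971}{1852485814457} \approx -0.96326$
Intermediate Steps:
$p{\left(k \right)} = -4 + \frac{k}{5}$
$Z{\left(E \right)} = 2 E$
$R{\left(g,L \right)} = -3 + \left(1 + L\right) \left(L + g\right)$ ($R{\left(g,L \right)} = -3 + \left(g + L\right) \left(L + 1\right) = -3 + \left(L + g\right) \left(1 + L\right) = -3 + \left(1 + L\right) \left(L + g\right)$)
$j{\left(f,w \right)} = \frac{1}{-7 + 2 w + 4 w^{2} + \frac{f}{5} + 2 w \left(-4 + \frac{f}{5}\right)}$ ($j{\left(f,w \right)} = \frac{1}{-3 + 2 w + \left(-4 + \frac{f}{5}\right) + \left(2 w\right)^{2} + 2 w \left(-4 + \frac{f}{5}\right)} = \frac{1}{-3 + 2 w + \left(-4 + \frac{f}{5}\right) + 4 w^{2} + 2 w \left(-4 + \frac{f}{5}\right)} = \frac{1}{-7 + 2 w + 4 w^{2} + \frac{f}{5} + 2 w \left(-4 + \frac{f}{5}\right)}$)
$\frac{134420 - 429297}{j{\left(-168,-541 \right)} + 306124} = \frac{134420 - 429297}{\frac{5}{-35 - 168 - -16230 + 20 \left(-541\right)^{2} + 2 \left(-168\right) \left(-541\right)} + 306124} = - \frac{294877}{\frac{5}{-35 - 168 + 16230 + 20 \cdot 292681 + 181776} + 306124} = - \frac{294877}{\frac{5}{-35 - 168 + 16230 + 5853620 + 181776} + 306124} = - \frac{294877}{\frac{5}{6051423} + 306124} = - \frac{294877}{\frac{1852485814457}{6051423}} = \left(-294877\right) \frac{6051423}{1852485814457} = - \frac{1784425459971}{1852485814457}$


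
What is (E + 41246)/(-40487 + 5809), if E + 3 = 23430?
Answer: -9239/4954 ≈ -1.8650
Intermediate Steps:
E = 23427 (E = -3 + 23430 = 23427)
(E + 41246)/(-40487 + 5809) = (23427 + 41246)/(-40487 + 5809) = 64673/(-34678) = 64673*(-1/34678) = -9239/4954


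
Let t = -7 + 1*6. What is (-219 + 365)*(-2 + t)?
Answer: -438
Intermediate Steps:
t = -1 (t = -7 + 6 = -1)
(-219 + 365)*(-2 + t) = (-219 + 365)*(-2 - 1) = 146*(-3) = -438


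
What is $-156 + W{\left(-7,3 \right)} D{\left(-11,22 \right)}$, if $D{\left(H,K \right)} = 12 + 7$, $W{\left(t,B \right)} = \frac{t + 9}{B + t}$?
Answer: $- \frac{331}{2} \approx -165.5$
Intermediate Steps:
$W{\left(t,B \right)} = \frac{9 + t}{B + t}$
$D{\left(H,K \right)} = 19$
$-156 + W{\left(-7,3 \right)} D{\left(-11,22 \right)} = -156 + \frac{9 - 7}{3 - 7} \cdot 19 = -156 + \frac{1}{-4} \cdot 2 \cdot 19 = -156 + \left(- \frac{1}{4}\right) 2 \cdot 19 = -156 - \frac{19}{2} = - \frac{331}{2}$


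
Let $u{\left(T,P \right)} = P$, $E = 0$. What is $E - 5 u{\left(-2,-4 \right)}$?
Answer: $20$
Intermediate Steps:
$E - 5 u{\left(-2,-4 \right)} = 0 - -20 = 0 + 20 = 20$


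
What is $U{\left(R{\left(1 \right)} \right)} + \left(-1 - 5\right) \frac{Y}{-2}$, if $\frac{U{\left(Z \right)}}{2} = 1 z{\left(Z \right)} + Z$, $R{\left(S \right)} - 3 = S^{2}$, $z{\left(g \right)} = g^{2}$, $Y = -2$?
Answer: $34$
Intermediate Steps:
$R{\left(S \right)} = 3 + S^{2}$
$U{\left(Z \right)} = 2 Z + 2 Z^{2}$ ($U{\left(Z \right)} = 2 \left(1 Z^{2} + Z\right) = 2 \left(Z^{2} + Z\right) = 2 \left(Z + Z^{2}\right) = 2 Z + 2 Z^{2}$)
$U{\left(R{\left(1 \right)} \right)} + \left(-1 - 5\right) \frac{Y}{-2} = 2 \left(3 + 1^{2}\right) \left(1 + \left(3 + 1^{2}\right)\right) + \left(-1 - 5\right) \left(- \frac{2}{-2}\right) = 2 \left(3 + 1\right) \left(1 + \left(3 + 1\right)\right) - 6 \left(\left(-2\right) \left(- \frac{1}{2}\right)\right) = 2 \cdot 4 \left(1 + 4\right) - 6 = 2 \cdot 4 \cdot 5 - 6 = 40 - 6 = 34$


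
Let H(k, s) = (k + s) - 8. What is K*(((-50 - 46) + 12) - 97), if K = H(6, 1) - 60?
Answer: 11041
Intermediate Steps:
H(k, s) = -8 + k + s
K = -61 (K = (-8 + 6 + 1) - 60 = -1 - 60 = -61)
K*(((-50 - 46) + 12) - 97) = -61*(((-50 - 46) + 12) - 97) = -61*((-96 + 12) - 97) = -61*(-84 - 97) = -61*(-181) = 11041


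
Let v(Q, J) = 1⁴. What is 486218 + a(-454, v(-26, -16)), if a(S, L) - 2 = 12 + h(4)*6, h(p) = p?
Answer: 486256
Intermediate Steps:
v(Q, J) = 1
a(S, L) = 38 (a(S, L) = 2 + (12 + 4*6) = 2 + (12 + 24) = 2 + 36 = 38)
486218 + a(-454, v(-26, -16)) = 486218 + 38 = 486256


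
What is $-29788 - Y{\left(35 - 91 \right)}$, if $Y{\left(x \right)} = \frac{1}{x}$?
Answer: $- \frac{1668127}{56} \approx -29788.0$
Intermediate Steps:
$-29788 - Y{\left(35 - 91 \right)} = -29788 - \frac{1}{35 - 91} = -29788 - \frac{1}{-56} = -29788 - - \frac{1}{56} = -29788 + \frac{1}{56} = - \frac{1668127}{56}$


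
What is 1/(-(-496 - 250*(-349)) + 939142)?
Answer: 1/852388 ≈ 1.1732e-6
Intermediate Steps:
1/(-(-496 - 250*(-349)) + 939142) = 1/(-(-496 + 87250) + 939142) = 1/(-1*86754 + 939142) = 1/(-86754 + 939142) = 1/852388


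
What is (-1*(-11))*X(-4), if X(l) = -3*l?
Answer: 132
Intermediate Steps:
(-1*(-11))*X(-4) = (-1*(-11))*(-3*(-4)) = 11*12 = 132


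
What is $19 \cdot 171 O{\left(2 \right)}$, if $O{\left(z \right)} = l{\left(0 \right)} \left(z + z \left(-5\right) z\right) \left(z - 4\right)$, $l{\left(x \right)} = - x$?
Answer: $0$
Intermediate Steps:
$O{\left(z \right)} = 0$ ($O{\left(z \right)} = \left(-1\right) 0 \left(z + z \left(-5\right) z\right) \left(z - 4\right) = 0 \left(z + - 5 z z\right) \left(-4 + z\right) = 0 \left(z - 5 z^{2}\right) \left(-4 + z\right) = 0 \left(-4 + z\right) \left(z - 5 z^{2}\right) = 0$)
$19 \cdot 171 O{\left(2 \right)} = 19 \cdot 171 \cdot 0 = 3249 \cdot 0 = 0$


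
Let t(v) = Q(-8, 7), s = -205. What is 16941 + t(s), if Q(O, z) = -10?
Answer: 16931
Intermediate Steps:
t(v) = -10
16941 + t(s) = 16941 - 10 = 16931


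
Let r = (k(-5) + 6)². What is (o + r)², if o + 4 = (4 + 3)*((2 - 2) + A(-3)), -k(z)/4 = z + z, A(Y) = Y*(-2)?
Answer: 4639716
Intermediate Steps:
A(Y) = -2*Y
k(z) = -8*z (k(z) = -4*(z + z) = -8*z)
o = 38 (o = -4 + (4 + 3)*((2 - 2) - 2*(-3)) = -4 + 7*(0 + 6) = -4 + 7*6 = -4 + 42 = 38)
r = 2116 (r = (-8*(-5) + 6)² = (40 + 6)² = 46² = 2116)
(o + r)² = (38 + 2116)² = 2154² = 4639716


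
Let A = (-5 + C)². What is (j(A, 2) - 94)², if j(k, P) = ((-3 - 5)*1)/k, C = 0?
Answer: 5560164/625 ≈ 8896.3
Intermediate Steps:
A = 25 (A = (-5 + 0)² = (-5)² = 25)
j(k, P) = -8/k (j(k, P) = (-8*1)/k = -8/k)
(j(A, 2) - 94)² = (-8/25 - 94)² = (-2358/25)² = 5560164/625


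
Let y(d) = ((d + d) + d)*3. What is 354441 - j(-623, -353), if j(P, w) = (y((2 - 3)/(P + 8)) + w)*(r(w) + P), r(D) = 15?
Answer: 28664309/205 ≈ 1.3983e+5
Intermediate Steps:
y(d) = 9*d (y(d) = (2*d + d)*3 = (3*d)*3 = 9*d)
j(P, w) = (15 + P)*(w - 9/(8 + P)) (j(P, w) = (9*((2 - 3)/(P + 8)) + w)*(15 + P) = (9*(-1/(8 + P)) + w)*(15 + P) = (-9/(8 + P) + w)*(15 + P) = (w - 9/(8 + P))*(15 + P) = (15 + P)*(w - 9/(8 + P)))
354441 - j(-623, -353) = 354441 - (-135 - 9*(-623) - 353*(8 - 623)*(15 - 623))/(8 - 623) = 354441 - (-135 + 5607 - 353*(-615)*(-608))/(-615) = 354441 - (-1)*(-135 + 5607 - 131993760)/615 = 354441 - (-1)*(-131988288)/615 = 354441 - 1*43996096/205 = 354441 - 43996096/205 = 28664309/205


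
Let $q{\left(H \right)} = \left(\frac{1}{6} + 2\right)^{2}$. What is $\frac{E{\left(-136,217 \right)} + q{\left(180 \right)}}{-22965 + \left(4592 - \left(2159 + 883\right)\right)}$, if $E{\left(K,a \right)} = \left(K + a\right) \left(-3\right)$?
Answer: $\frac{8579}{770940} \approx 0.011128$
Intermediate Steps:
$E{\left(K,a \right)} = - 3 K - 3 a$
$q{\left(H \right)} = \frac{169}{36}$ ($q{\left(H \right)} = \left(\frac{1}{6} + 2\right)^{2} = \left(\frac{13}{6}\right)^{2} = \frac{169}{36}$)
$\frac{E{\left(-136,217 \right)} + q{\left(180 \right)}}{-22965 + \left(4592 - \left(2159 + 883\right)\right)} = \frac{\left(\left(-3\right) \left(-136\right) - 651\right) + \frac{169}{36}}{-22965 + \left(4592 - \left(2159 + 883\right)\right)} = \frac{\left(408 - 651\right) + \frac{169}{36}}{-22965 + \left(4592 - 3042\right)} = \frac{-243 + \frac{169}{36}}{-22965 + \left(4592 - 3042\right)} = - \frac{8579}{36 \left(-22965 + 1550\right)} = - \frac{8579}{36 \left(-21415\right)} = \left(- \frac{8579}{36}\right) \left(- \frac{1}{21415}\right) = \frac{8579}{770940}$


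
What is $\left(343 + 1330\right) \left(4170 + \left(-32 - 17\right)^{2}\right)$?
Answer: $10993283$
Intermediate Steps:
$\left(343 + 1330\right) \left(4170 + \left(-32 - 17\right)^{2}\right) = 1673 \left(4170 + \left(-32 - 17\right)^{2}\right) = 1673 \left(4170 + \left(-49\right)^{2}\right) = 1673 \left(4170 + 2401\right) = 1673 \cdot 6571 = 10993283$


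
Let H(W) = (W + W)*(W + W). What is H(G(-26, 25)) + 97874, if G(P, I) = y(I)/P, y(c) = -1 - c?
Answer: 97878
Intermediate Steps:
G(P, I) = (-1 - I)/P
H(W) = 4*W² (H(W) = (2*W)*(2*W) = 4*W²)
H(G(-26, 25)) + 97874 = 4*((-1 - 1*25)/(-26))² + 97874 = 4*(-(-1 - 25)/26)² + 97874 = 4*(-1/26*(-26))² + 97874 = 4*1² + 97874 = 4*1 + 97874 = 4 + 97874 = 97878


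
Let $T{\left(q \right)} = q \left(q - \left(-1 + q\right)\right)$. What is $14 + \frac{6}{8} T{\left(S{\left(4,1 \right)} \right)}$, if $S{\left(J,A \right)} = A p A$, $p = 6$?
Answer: $\frac{37}{2} \approx 18.5$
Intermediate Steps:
$S{\left(J,A \right)} = 6 A^{2}$ ($S{\left(J,A \right)} = A 6 A = 6 A A = 6 A^{2}$)
$T{\left(q \right)} = q$ ($T{\left(q \right)} = q 1 = q$)
$14 + \frac{6}{8} T{\left(S{\left(4,1 \right)} \right)} = 14 + \frac{6}{8} \cdot 6 \cdot 1^{2} = 14 + 6 \cdot \frac{1}{8} \cdot 6 \cdot 1 = 14 + \frac{3}{4} \cdot 6 = 14 + \frac{9}{2} = \frac{37}{2}$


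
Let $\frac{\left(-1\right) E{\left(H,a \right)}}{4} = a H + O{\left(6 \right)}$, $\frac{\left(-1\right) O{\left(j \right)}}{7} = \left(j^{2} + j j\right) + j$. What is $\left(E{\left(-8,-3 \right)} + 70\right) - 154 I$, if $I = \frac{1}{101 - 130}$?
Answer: $\frac{62736}{29} \approx 2163.3$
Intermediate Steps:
$O{\left(j \right)} = - 14 j^{2} - 7 j$ ($O{\left(j \right)} = - 7 \left(\left(j^{2} + j j\right) + j\right) = - 7 \left(\left(j^{2} + j^{2}\right) + j\right) = - 7 \left(2 j^{2} + j\right) = - 7 \left(j + 2 j^{2}\right) = - 14 j^{2} - 7 j$)
$E{\left(H,a \right)} = 2184 - 4 H a$ ($E{\left(H,a \right)} = - 4 \left(a H - 42 \left(1 + 2 \cdot 6\right)\right) = - 4 \left(H a - 42 \left(1 + 12\right)\right) = - 4 \left(H a - 42 \cdot 13\right) = - 4 \left(H a - 546\right) = - 4 \left(-546 + H a\right) = 2184 - 4 H a$)
$I = - \frac{1}{29}$ ($I = \frac{1}{-29} = - \frac{1}{29} \approx -0.034483$)
$\left(E{\left(-8,-3 \right)} + 70\right) - 154 I = \left(\left(2184 - \left(-32\right) \left(-3\right)\right) + 70\right) - - \frac{154}{29} = \left(\left(2184 - 96\right) + 70\right) + \frac{154}{29} = \left(2088 + 70\right) + \frac{154}{29} = 2158 + \frac{154}{29} = \frac{62736}{29}$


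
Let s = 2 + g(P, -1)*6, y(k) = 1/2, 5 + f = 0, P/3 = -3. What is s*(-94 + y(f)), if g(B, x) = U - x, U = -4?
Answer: 1496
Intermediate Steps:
P = -9 (P = 3*(-3) = -9)
f = -5 (f = -5 + 0 = -5)
g(B, x) = -4 - x
y(k) = 1/2
s = -16 (s = 2 + (-4 - 1*(-1))*6 = 2 + (-4 + 1)*6 = 2 - 3*6 = 2 - 18 = -16)
s*(-94 + y(f)) = -16*(-94 + 1/2) = -16*(-187/2) = 1496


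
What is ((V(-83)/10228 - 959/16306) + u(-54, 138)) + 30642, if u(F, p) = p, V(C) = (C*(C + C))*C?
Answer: 639345346593/20847221 ≈ 30668.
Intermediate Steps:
V(C) = 2*C**3 (V(C) = (C*(2*C))*C = (2*C**2)*C = 2*C**3)
((V(-83)/10228 - 959/16306) + u(-54, 138)) + 30642 = (((2*(-83)**3)/10228 - 959/16306) + 138) + 30642 = (((2*(-571787))*(1/10228) - 959*1/16306) + 138) + 30642 = ((-1143574*1/10228 - 959/16306) + 138) + 30642 = ((-571787/5114 - 959/16306) + 138) + 30642 = (-2332115787/20847221 + 138) + 30642 = 544800711/20847221 + 30642 = 639345346593/20847221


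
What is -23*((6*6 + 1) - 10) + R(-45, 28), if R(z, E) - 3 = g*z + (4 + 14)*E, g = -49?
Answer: 2091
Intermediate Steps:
R(z, E) = 3 - 49*z + 18*E (R(z, E) = 3 + (-49*z + (4 + 14)*E) = 3 + (-49*z + 18*E) = 3 - 49*z + 18*E)
-23*((6*6 + 1) - 10) + R(-45, 28) = -23*((6*6 + 1) - 10) + (3 - 49*(-45) + 18*28) = -23*((36 + 1) - 10) + (3 + 2205 + 504) = -23*(37 - 10) + 2712 = -23*27 + 2712 = -621 + 2712 = 2091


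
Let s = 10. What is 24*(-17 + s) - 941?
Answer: -1109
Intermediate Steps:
24*(-17 + s) - 941 = 24*(-17 + 10) - 941 = 24*(-7) - 941 = -168 - 941 = -1109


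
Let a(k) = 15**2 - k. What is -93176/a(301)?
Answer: 1226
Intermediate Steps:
a(k) = 225 - k
-93176/a(301) = -93176/(225 - 1*301) = -93176/(225 - 301) = -93176/(-76) = -93176*(-1/76) = 1226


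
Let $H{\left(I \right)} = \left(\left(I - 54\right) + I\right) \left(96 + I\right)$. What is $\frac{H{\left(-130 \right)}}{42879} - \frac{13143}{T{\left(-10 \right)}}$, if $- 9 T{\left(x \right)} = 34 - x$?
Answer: $\frac{5072498017}{1886676} \approx 2688.6$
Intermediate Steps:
$T{\left(x \right)} = - \frac{34}{9} + \frac{x}{9}$ ($T{\left(x \right)} = - \frac{34 - x}{9} = - \frac{34}{9} + \frac{x}{9}$)
$H{\left(I \right)} = \left(-54 + 2 I\right) \left(96 + I\right)$ ($H{\left(I \right)} = \left(\left(-54 + I\right) + I\right) \left(96 + I\right) = \left(-54 + 2 I\right) \left(96 + I\right)$)
$\frac{H{\left(-130 \right)}}{42879} - \frac{13143}{T{\left(-10 \right)}} = \frac{-5184 + 2 \left(-130\right)^{2} + 138 \left(-130\right)}{42879} - \frac{13143}{- \frac{34}{9} + \frac{1}{9} \left(-10\right)} = \left(-5184 + 2 \cdot 16900 - 17940\right) \frac{1}{42879} - \frac{13143}{- \frac{34}{9} - \frac{10}{9}} = \left(-5184 + 33800 - 17940\right) \frac{1}{42879} - \frac{13143}{- \frac{44}{9}} = 10676 \cdot \frac{1}{42879} - - \frac{118287}{44} = \frac{10676}{42879} + \frac{118287}{44} = \frac{5072498017}{1886676}$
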